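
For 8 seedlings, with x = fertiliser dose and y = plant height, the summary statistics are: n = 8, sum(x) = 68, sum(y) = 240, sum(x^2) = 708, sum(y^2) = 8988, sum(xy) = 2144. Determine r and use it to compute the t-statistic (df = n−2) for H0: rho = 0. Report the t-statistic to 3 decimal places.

Numerator: nΣxy − (Σx)(Σy) = 8·2144 − (68)(240) = 832
Denominator: √[(nΣx²−(Σx)²)(nΣy²−(Σy)²)]
  nΣx²−(Σx)² = 8·708 − 4624 = 1040;  nΣy²−(Σy)² = 8·8988 − 57600 = 14304
  √(1040·14304) = √14876160 = 3856.9625
r = 832 / 3856.9625 = 0.2157
t = r·√(n−2)/√(1−r²) = 0.2157·√6 / √(1−0.046526) = 0.528355 / 0.976460 = 0.541

0.541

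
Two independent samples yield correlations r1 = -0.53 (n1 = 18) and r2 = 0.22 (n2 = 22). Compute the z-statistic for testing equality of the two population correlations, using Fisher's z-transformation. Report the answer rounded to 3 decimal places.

Fisher z-transforms: z1 = atanh(-0.53) = -0.590145, z2 = atanh(0.22) = 0.223656; difference d = -0.813801
Var(d) = 1/15 + 1/19 = 0.0666667 + 0.0526316 = 0.1192983
z = d/√Var(d) = -0.813801 / √0.1192983 = -0.813801 / 0.345396 = -2.356

-2.356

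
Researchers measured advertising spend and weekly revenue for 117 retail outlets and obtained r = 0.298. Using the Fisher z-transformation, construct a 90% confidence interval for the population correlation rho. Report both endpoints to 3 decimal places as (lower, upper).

z_r = atanh(0.298) = 0.307323;  SE = 1/√(n−3) = 1/√114 = 0.093659
z-limits: 0.307323 ± 1.645·0.093659 = 0.307323 ± 0.154069 = [0.153254, 0.461392]
ρ-limits: (tanh 0.153254, tanh 0.461392) = (0.152, 0.431)

(0.152, 0.431)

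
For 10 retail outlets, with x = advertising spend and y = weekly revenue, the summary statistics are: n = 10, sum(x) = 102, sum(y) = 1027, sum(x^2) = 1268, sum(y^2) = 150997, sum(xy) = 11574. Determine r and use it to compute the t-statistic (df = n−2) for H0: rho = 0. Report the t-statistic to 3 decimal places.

1.027

S_xy = nΣxy − ΣxΣy = 10·11574 − 102·1027 = 115740 − 104754 = 10986
S_xx = nΣx² − (Σx)² = 10·1268 − 102² = 12680 − 10404 = 2276
S_yy = nΣy² − (Σy)² = 10·150997 − 1027² = 1509970 − 1054729 = 455241
r = S_xy / √(S_xx·S_yy) = 10986 / √(2276·455241) = 10986 / √1036128516 = 10986 / 32188.9502 = 0.3413
t = r·√(n−2)/√(1−r²) = 0.3413·√8 / √(1−0.116486) = 0.965342 / 0.939954 = 1.027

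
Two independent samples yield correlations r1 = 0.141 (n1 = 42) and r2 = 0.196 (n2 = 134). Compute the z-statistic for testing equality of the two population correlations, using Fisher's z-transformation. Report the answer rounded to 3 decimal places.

z1 = atanh(0.141) = 0.141946,  z2 = atanh(0.196) = 0.198569
SE = √(1/(n1−3) + 1/(n2−3)) = √(1/39 + 1/131) = √(0.0256410 + 0.0076336) = √0.0332746 = 0.182413
z = (z1 − z2)/SE = (0.141946 − 0.198569) / 0.182413 = -0.056623 / 0.182413 = -0.310

-0.310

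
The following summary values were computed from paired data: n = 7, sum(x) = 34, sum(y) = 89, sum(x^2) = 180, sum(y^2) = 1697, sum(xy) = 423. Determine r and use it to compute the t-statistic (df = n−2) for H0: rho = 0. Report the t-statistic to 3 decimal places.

-0.228

S_xy = nΣxy − ΣxΣy = 7·423 − 34·89 = 2961 − 3026 = -65
S_xx = nΣx² − (Σx)² = 7·180 − 34² = 1260 − 1156 = 104
S_yy = nΣy² − (Σy)² = 7·1697 − 89² = 11879 − 7921 = 3958
r = S_xy / √(S_xx·S_yy) = -65 / √(104·3958) = -65 / √411632 = -65 / 641.5855 = -0.1013
t = r·√(n−2)/√(1−r²) = -0.1013·√5 / √(1−0.010262) = -0.226514 / 0.994856 = -0.228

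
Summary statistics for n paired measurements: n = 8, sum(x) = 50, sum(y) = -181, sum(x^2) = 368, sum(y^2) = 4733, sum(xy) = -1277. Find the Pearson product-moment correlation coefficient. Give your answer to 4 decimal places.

Numerator: nΣxy − (Σx)(Σy) = 8·(-1277) − (50)(-181) = -1166
Denominator: √[(nΣx²−(Σx)²)(nΣy²−(Σy)²)]
  nΣx²−(Σx)² = 8·368 − 2500 = 444;  nΣy²−(Σy)² = 8·4733 − 32761 = 5103
  √(444·5103) = √2265732 = 1505.2349
r = -1166 / 1505.2349 = -0.7746

-0.7746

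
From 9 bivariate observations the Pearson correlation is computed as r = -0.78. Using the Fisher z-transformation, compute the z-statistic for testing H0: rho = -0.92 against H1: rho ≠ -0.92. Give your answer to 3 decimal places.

1.332

Fisher z: atanh(-0.78) = -1.045371, atanh(-0.92) = -1.589027
z = (z_r − z_0)·√(n−3) = (-1.045371 − (-1.589027))·√6 = 0.543656 · 2.449490 = 1.332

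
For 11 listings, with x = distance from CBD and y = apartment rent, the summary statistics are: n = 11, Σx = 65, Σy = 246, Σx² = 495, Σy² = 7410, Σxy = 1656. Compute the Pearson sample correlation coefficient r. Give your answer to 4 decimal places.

0.4398

Numerator: nΣxy − (Σx)(Σy) = 11·1656 − (65)(246) = 2226
Denominator: √[(nΣx²−(Σx)²)(nΣy²−(Σy)²)]
  nΣx²−(Σx)² = 11·495 − 4225 = 1220;  nΣy²−(Σy)² = 11·7410 − 60516 = 20994
  √(1220·20994) = √25612680 = 5060.8972
r = 2226 / 5060.8972 = 0.4398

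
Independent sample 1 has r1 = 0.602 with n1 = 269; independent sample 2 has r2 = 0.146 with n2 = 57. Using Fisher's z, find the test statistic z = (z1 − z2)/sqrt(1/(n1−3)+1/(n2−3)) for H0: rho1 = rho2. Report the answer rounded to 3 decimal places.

3.680

z1 = atanh(0.602) = 0.696278,  z2 = atanh(0.146) = 0.147051
SE = √(1/(n1−3) + 1/(n2−3)) = √(1/266 + 1/54) = √(0.0037594 + 0.0185185) = √0.0222779 = 0.149258
z = (z1 − z2)/SE = (0.696278 − 0.147051) / 0.149258 = 0.549227 / 0.149258 = 3.680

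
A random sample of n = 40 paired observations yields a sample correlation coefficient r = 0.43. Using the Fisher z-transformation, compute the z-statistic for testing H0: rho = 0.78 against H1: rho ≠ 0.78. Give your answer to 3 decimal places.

Fisher z: atanh(0.43) = 0.459897, atanh(0.78) = 1.045371
z = (z_r − z_0)·√(n−3) = (0.459897 − 1.045371)·√37 = -0.585474 · 6.082763 = -3.561

-3.561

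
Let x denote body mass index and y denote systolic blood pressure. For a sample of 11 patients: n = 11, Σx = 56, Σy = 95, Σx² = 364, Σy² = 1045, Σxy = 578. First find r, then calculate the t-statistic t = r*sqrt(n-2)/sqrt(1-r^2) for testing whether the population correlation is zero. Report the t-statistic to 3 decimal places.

3.015

Numerator: nΣxy − (Σx)(Σy) = 11·578 − (56)(95) = 1038
Denominator: √[(nΣx²−(Σx)²)(nΣy²−(Σy)²)]
  nΣx²−(Σx)² = 11·364 − 3136 = 868;  nΣy²−(Σy)² = 11·1045 − 9025 = 2470
  √(868·2470) = √2143960 = 1464.2268
r = 1038 / 1464.2268 = 0.7089
t = r·√(n−2)/√(1−r²) = 0.7089·√9 / √(1−0.502539) = 2.126700 / 0.705309 = 3.015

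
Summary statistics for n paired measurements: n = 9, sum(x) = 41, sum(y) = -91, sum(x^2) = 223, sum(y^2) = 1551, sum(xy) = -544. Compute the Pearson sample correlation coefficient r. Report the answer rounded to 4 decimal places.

S_xy = nΣxy − ΣxΣy = 9·(-544) − 41·(-91) = -4896 − (-3731) = -1165
S_xx = nΣx² − (Σx)² = 9·223 − 41² = 2007 − 1681 = 326
S_yy = nΣy² − (Σy)² = 9·1551 − (-91)² = 13959 − 8281 = 5678
r = S_xy / √(S_xx·S_yy) = -1165 / √(326·5678) = -1165 / √1851028 = -1165 / 1360.5249 = -0.8563

-0.8563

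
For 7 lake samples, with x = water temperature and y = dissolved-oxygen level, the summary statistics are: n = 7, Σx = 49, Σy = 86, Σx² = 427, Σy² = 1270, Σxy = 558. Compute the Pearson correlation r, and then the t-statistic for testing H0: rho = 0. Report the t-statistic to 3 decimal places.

-0.778

S_xy = nΣxy − ΣxΣy = 7·558 − 49·86 = 3906 − 4214 = -308
S_xx = nΣx² − (Σx)² = 7·427 − 49² = 2989 − 2401 = 588
S_yy = nΣy² − (Σy)² = 7·1270 − 86² = 8890 − 7396 = 1494
r = S_xy / √(S_xx·S_yy) = -308 / √(588·1494) = -308 / √878472 = -308 / 937.2684 = -0.3286
t = r·√(n−2)/√(1−r²) = -0.3286·√5 / √(1−0.107978) = -0.734772 / 0.944469 = -0.778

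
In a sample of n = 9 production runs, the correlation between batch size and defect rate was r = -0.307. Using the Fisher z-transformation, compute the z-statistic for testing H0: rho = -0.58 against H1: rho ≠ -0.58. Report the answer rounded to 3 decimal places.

z_r = atanh(-0.307) = -0.317230,  z_0 = atanh(-0.58) = -0.662463
SE = 1/√(n−3) = 1/√6 = 0.408248
z = (z_r − z_0)/SE = (-0.317230 − (-0.662463)) / 0.408248 = 0.345233 / 0.408248 = 0.846

0.846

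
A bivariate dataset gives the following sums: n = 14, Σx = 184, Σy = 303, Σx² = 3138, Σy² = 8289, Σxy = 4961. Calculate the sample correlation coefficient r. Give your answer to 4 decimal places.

S_xy = nΣxy − ΣxΣy = 14·4961 − 184·303 = 69454 − 55752 = 13702
S_xx = nΣx² − (Σx)² = 14·3138 − 184² = 43932 − 33856 = 10076
S_yy = nΣy² − (Σy)² = 14·8289 − 303² = 116046 − 91809 = 24237
r = S_xy / √(S_xx·S_yy) = 13702 / √(10076·24237) = 13702 / √244212012 = 13702 / 15627.2842 = 0.8768

0.8768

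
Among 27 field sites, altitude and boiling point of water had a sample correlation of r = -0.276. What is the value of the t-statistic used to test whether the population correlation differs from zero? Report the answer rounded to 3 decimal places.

1 − r² = 1 − 0.076176 = 0.923824;  √(1−r²) = 0.961158
√(n−2) = √25 = 5.000000
t = r·√(n−2)/√(1−r²) = -0.276 · 5.000000 / 0.961158 = -1.436

-1.436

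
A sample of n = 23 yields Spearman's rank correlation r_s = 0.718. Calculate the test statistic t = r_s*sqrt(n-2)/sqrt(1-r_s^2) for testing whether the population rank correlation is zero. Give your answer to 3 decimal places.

t = r_s·√(n−2) / √(1−r_s²) with r_s = 0.718, n = 23
  = 0.718·√21 / √(1 − 0.515524)
  = 0.718·4.582576 / 0.696043
  = 3.290290 / 0.696043 = 4.727

4.727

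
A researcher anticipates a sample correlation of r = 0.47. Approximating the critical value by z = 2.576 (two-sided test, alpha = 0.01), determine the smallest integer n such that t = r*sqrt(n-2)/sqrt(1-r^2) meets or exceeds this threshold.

Need r·√(n−2)/√(1−r²) ≥ 2.576
√(n−2) ≥ 2.576·√(1−0.2209) / 0.47 = 2.576·0.882666 / 0.47 = 4.8378
n−2 ≥ 23.4043  ⇒  n ≥ 25.4043
Smallest integer n = 26

26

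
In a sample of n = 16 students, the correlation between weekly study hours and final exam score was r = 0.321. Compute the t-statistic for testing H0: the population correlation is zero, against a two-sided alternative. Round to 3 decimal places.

1.268

1 − r² = 1 − 0.103041 = 0.896959;  √(1−r²) = 0.947079
√(n−2) = √14 = 3.741657
t = r·√(n−2)/√(1−r²) = 0.321 · 3.741657 / 0.947079 = 1.268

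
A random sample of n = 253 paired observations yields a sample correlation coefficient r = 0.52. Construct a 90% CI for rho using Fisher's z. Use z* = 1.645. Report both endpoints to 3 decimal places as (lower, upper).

z_r = atanh(0.52) = 0.576340;  SE = 1/√(n−3) = 1/√250 = 0.063246
z-limits: 0.576340 ± 1.645·0.063246 = 0.576340 ± 0.104040 = [0.472300, 0.680380]
ρ-limits: (tanh 0.472300, tanh 0.680380) = (0.440, 0.592)

(0.440, 0.592)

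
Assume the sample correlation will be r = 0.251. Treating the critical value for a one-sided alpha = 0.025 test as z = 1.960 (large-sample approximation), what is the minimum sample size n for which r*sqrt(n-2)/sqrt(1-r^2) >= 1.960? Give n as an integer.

60

Need r·√(n−2)/√(1−r²) ≥ 1.960
√(n−2) ≥ 1.960·√(1−0.063001) / 0.251 = 1.960·0.967987 / 0.251 = 7.5588
n−2 ≥ 57.1355  ⇒  n ≥ 59.1355
Smallest integer n = 60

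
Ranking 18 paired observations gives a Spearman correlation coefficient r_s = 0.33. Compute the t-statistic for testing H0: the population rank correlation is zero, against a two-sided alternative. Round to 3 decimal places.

t = r_s·√(n−2) / √(1−r_s²) with r_s = 0.33, n = 18
  = 0.33·√16 / √(1 − 0.1089)
  = 0.33·4.000000 / 0.943981
  = 1.320000 / 0.943981 = 1.398

1.398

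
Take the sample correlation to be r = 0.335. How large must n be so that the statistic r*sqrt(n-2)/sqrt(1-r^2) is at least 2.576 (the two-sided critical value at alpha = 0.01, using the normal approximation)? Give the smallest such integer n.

r√(n−2)/√(1−r²) ≥ 2.576  ⇔  n−2 ≥ (2.576)²·(1−r²)/r²
(1−r²)/r² = (1−0.112225)/0.112225 = 7.9107
n ≥ 2 + 6.635776·7.9107 = 2 + 52.4936 = 54.4936
⌈54.4936⌉ = 55

55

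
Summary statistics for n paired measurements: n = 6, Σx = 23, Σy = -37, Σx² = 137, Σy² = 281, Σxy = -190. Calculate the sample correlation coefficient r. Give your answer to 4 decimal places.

-0.9483

Numerator: nΣxy − (Σx)(Σy) = 6·(-190) − (23)(-37) = -289
Denominator: √[(nΣx²−(Σx)²)(nΣy²−(Σy)²)]
  nΣx²−(Σx)² = 6·137 − 529 = 293;  nΣy²−(Σy)² = 6·281 − 1369 = 317
  √(293·317) = √92881 = 304.7638
r = -289 / 304.7638 = -0.9483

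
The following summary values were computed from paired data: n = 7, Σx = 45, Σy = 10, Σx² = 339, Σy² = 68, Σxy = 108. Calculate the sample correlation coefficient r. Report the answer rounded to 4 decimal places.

0.8459

Numerator: nΣxy − (Σx)(Σy) = 7·108 − (45)(10) = 306
Denominator: √[(nΣx²−(Σx)²)(nΣy²−(Σy)²)]
  nΣx²−(Σx)² = 7·339 − 2025 = 348;  nΣy²−(Σy)² = 7·68 − 100 = 376
  √(348·376) = √130848 = 361.7292
r = 306 / 361.7292 = 0.8459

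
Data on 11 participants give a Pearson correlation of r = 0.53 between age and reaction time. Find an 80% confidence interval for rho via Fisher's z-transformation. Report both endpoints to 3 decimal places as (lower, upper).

Fisher z: z_r = atanh(r) = ½·ln((1+0.53)/(1−0.53)) = 0.590145
SE(z) = 1/√(n−3) = 1/√8 = 0.353553
80% ⇒ z* = 1.282; margin = 1.282·0.353553 = 0.453255
CI on z-scale: (0.136890, 1.043400)
Back-transform: tanh(0.136890) = 0.136041, tanh(1.043400) = 0.779227

(0.136, 0.779)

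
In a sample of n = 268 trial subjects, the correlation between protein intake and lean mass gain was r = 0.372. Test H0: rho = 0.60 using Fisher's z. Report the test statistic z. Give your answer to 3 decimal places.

-4.923

z_r = atanh(0.372) = 0.390742,  z_0 = atanh(0.60) = 0.693147
SE = 1/√(n−3) = 1/√265 = 0.061430
z = (z_r − z_0)/SE = (0.390742 − 0.693147) / 0.061430 = -0.302405 / 0.061430 = -4.923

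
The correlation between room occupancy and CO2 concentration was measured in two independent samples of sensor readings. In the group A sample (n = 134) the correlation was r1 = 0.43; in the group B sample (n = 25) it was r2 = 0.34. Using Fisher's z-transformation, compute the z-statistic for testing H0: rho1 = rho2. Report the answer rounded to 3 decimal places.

z1 = atanh(0.43) = 0.459897,  z2 = atanh(0.34) = 0.354093
SE = √(1/(n1−3) + 1/(n2−3)) = √(1/131 + 1/22) = √(0.0076336 + 0.0454545) = √0.0530881 = 0.230409
z = (z1 − z2)/SE = (0.459897 − 0.354093) / 0.230409 = 0.105804 / 0.230409 = 0.459

0.459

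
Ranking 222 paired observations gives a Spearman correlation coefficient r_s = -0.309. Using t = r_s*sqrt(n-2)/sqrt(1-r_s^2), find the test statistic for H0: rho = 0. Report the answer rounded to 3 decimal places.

t = r_s·√(n−2) / √(1−r_s²) with r_s = -0.309, n = 222
  = -0.309·√220 / √(1 − 0.095481)
  = -0.309·14.832397 / 0.951062
  = -4.583211 / 0.951062 = -4.819

-4.819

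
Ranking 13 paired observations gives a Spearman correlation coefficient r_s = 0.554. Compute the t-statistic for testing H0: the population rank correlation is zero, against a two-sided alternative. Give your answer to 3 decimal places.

2.207

1 − r_s² = 1 − 0.306916 = 0.693084;  √(1−r_s²) = 0.832517
√(n−2) = √11 = 3.316625
t = r_s·√(n−2)/√(1−r_s²) = 0.554 · 3.316625 / 0.832517 = 2.207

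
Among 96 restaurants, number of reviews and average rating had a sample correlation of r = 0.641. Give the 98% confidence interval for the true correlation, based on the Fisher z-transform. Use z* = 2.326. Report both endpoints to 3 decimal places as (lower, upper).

z_r = atanh(0.641) = 0.759869;  SE = 1/√(n−3) = 1/√93 = 0.103695
z-limits: 0.759869 ± 2.326·0.103695 = 0.759869 ± 0.241195 = [0.518674, 1.001064]
ρ-limits: (tanh 0.518674, tanh 1.001064) = (0.477, 0.762)

(0.477, 0.762)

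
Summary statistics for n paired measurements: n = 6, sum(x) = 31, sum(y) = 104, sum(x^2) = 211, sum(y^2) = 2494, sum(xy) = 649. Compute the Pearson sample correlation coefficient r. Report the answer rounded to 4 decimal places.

0.5957

Numerator: nΣxy − (Σx)(Σy) = 6·649 − (31)(104) = 670
Denominator: √[(nΣx²−(Σx)²)(nΣy²−(Σy)²)]
  nΣx²−(Σx)² = 6·211 − 961 = 305;  nΣy²−(Σy)² = 6·2494 − 10816 = 4148
  √(305·4148) = √1265140 = 1124.7844
r = 670 / 1124.7844 = 0.5957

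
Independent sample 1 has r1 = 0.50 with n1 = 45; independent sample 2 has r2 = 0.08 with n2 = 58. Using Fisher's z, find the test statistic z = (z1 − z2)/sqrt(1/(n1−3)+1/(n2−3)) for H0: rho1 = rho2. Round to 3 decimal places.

Fisher z-transforms: z1 = atanh(0.50) = 0.549306, z2 = atanh(0.08) = 0.080171; difference d = 0.469135
Var(d) = 1/42 + 1/55 = 0.0238095 + 0.0181818 = 0.0419913
z = d/√Var(d) = 0.469135 / √0.0419913 = 0.469135 / 0.204918 = 2.289

2.289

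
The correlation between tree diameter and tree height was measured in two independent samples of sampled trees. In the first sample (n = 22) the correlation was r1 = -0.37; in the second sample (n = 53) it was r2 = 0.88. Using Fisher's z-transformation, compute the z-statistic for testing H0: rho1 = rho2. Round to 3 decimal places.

z1 = atanh(-0.37) = -0.388423,  z2 = atanh(0.88) = 1.375768
SE = √(1/(n1−3) + 1/(n2−3)) = √(1/19 + 1/50) = √(0.0526316 + 0.0200000) = √0.0726316 = 0.269503
z = (z1 − z2)/SE = (-0.388423 − 1.375768) / 0.269503 = -1.764191 / 0.269503 = -6.546

-6.546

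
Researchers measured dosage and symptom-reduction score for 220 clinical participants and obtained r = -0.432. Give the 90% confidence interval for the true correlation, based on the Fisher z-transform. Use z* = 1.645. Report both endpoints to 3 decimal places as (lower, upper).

(-0.518, -0.337)

Fisher z: z_r = atanh(r) = ½·ln((1+(-0.432))/(1−(-0.432))) = -0.462353
SE(z) = 1/√(n−3) = 1/√217 = 0.067884
90% ⇒ z* = 1.645; margin = 1.645·0.067884 = 0.111669
CI on z-scale: (-0.574022, -0.350684)
Back-transform: tanh(-0.574022) = -0.518307, tanh(-0.350684) = -0.336982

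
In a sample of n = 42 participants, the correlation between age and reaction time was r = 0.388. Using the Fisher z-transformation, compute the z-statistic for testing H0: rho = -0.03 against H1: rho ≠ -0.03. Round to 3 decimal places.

z_r = atanh(0.388) = 0.409443,  z_0 = atanh(-0.03) = -0.030009
SE = 1/√(n−3) = 1/√39 = 0.160128
z = (z_r − z_0)/SE = (0.409443 − (-0.030009)) / 0.160128 = 0.439452 / 0.160128 = 2.744

2.744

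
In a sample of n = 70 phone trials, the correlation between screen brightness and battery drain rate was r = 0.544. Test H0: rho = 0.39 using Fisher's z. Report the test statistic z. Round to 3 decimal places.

z_r = atanh(0.544) = 0.609819,  z_0 = atanh(0.39) = 0.411800
SE = 1/√(n−3) = 1/√67 = 0.122169
z = (z_r − z_0)/SE = (0.609819 − 0.411800) / 0.122169 = 0.198019 / 0.122169 = 1.621

1.621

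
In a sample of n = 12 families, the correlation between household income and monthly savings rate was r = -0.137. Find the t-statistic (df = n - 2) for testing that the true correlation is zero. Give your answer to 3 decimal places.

1 − r² = 1 − 0.018769 = 0.981231;  √(1−r²) = 0.990571
√(n−2) = √10 = 3.162278
t = r·√(n−2)/√(1−r²) = -0.137 · 3.162278 / 0.990571 = -0.437

-0.437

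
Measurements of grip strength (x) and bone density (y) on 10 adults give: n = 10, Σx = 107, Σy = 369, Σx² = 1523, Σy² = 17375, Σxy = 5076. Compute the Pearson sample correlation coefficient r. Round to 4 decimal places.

Numerator: nΣxy − (Σx)(Σy) = 10·5076 − (107)(369) = 11277
Denominator: √[(nΣx²−(Σx)²)(nΣy²−(Σy)²)]
  nΣx²−(Σx)² = 10·1523 − 11449 = 3781;  nΣy²−(Σy)² = 10·17375 − 136161 = 37589
  √(3781·37589) = √142124009 = 11921.5775
r = 11277 / 11921.5775 = 0.9459

0.9459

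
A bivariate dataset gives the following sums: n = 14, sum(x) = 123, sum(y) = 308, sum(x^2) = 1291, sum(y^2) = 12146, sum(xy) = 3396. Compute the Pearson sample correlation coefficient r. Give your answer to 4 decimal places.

0.6492

S_xy = nΣxy − ΣxΣy = 14·3396 − 123·308 = 47544 − 37884 = 9660
S_xx = nΣx² − (Σx)² = 14·1291 − 123² = 18074 − 15129 = 2945
S_yy = nΣy² − (Σy)² = 14·12146 − 308² = 170044 − 94864 = 75180
r = S_xy / √(S_xx·S_yy) = 9660 / √(2945·75180) = 9660 / √221405100 = 9660 / 14879.6875 = 0.6492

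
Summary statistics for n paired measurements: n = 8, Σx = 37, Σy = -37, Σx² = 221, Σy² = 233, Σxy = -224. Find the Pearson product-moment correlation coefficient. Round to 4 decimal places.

-0.9518

S_xy = nΣxy − ΣxΣy = 8·(-224) − 37·(-37) = -1792 − (-1369) = -423
S_xx = nΣx² − (Σx)² = 8·221 − 37² = 1768 − 1369 = 399
S_yy = nΣy² − (Σy)² = 8·233 − (-37)² = 1864 − 1369 = 495
r = S_xy / √(S_xx·S_yy) = -423 / √(399·495) = -423 / √197505 = -423 / 444.4153 = -0.9518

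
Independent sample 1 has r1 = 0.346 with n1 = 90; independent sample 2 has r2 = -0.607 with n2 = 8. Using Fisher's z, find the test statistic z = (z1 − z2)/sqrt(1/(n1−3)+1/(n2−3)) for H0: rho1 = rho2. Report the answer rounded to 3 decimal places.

z1 = atanh(0.346) = 0.360893,  z2 = atanh(-0.607) = -0.704157
SE = √(1/(n1−3) + 1/(n2−3)) = √(1/87 + 1/5) = √(0.0114943 + 0.2000000) = √0.2114943 = 0.459885
z = (z1 − z2)/SE = (0.360893 − (-0.704157)) / 0.459885 = 1.065050 / 0.459885 = 2.316

2.316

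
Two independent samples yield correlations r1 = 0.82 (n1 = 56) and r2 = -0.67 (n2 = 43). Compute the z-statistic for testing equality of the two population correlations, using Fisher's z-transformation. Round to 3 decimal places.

z1 = atanh(0.82) = 1.156817,  z2 = atanh(-0.67) = -0.810743
SE = √(1/(n1−3) + 1/(n2−3)) = √(1/53 + 1/40) = √(0.0188679 + 0.0250000) = √0.0438679 = 0.209447
z = (z1 − z2)/SE = (1.156817 − (-0.810743)) / 0.209447 = 1.967560 / 0.209447 = 9.394

9.394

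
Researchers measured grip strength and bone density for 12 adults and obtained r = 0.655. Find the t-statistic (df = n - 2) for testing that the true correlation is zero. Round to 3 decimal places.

2.741

t = r·√(n−2) / √(1−r²) with r = 0.655, n = 12
  = 0.655·√10 / √(1 − 0.429025)
  = 0.655·3.162278 / 0.755629
  = 2.071292 / 0.755629 = 2.741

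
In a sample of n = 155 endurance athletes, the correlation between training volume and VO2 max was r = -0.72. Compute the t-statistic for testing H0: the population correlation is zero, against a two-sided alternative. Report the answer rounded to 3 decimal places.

-12.833

t = r·√(n−2) / √(1−r²) with r = -0.72, n = 155
  = -0.72·√153 / √(1 − 0.5184)
  = -0.72·12.369317 / 0.693974
  = -8.905908 / 0.693974 = -12.833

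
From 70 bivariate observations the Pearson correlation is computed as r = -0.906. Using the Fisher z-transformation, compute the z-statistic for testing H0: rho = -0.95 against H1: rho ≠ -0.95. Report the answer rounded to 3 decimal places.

2.677

Fisher z: atanh(-0.906) = -1.504734, atanh(-0.95) = -1.831781
z = (z_r − z_0)·√(n−3) = (-1.504734 − (-1.831781))·√67 = 0.327047 · 8.185353 = 2.677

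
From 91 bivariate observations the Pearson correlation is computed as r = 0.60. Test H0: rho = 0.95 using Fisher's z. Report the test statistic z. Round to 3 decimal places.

Fisher z: atanh(0.60) = 0.693147, atanh(0.95) = 1.831781
z = (z_r − z_0)·√(n−3) = (0.693147 − 1.831781)·√88 = -1.138634 · 9.380832 = -10.681

-10.681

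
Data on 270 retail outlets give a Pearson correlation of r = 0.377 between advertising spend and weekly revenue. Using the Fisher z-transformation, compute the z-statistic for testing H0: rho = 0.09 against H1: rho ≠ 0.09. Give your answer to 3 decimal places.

5.005

z_r = atanh(0.377) = 0.396558,  z_0 = atanh(0.09) = 0.090244
SE = 1/√(n−3) = 1/√267 = 0.061199
z = (z_r − z_0)/SE = (0.396558 − 0.090244) / 0.061199 = 0.306314 / 0.061199 = 5.005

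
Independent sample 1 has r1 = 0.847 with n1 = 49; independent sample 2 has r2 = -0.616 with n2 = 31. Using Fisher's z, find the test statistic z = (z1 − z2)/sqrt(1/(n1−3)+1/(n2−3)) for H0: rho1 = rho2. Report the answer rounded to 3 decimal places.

8.194

z1 = atanh(0.847) = 1.245440,  z2 = atanh(-0.616) = -0.718533
SE = √(1/(n1−3) + 1/(n2−3)) = √(1/46 + 1/28) = √(0.0217391 + 0.0357143) = √0.0574534 = 0.239694
z = (z1 − z2)/SE = (1.245440 − (-0.718533)) / 0.239694 = 1.963973 / 0.239694 = 8.194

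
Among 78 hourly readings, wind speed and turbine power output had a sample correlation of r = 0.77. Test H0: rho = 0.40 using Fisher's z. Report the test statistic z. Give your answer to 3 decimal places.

5.167

Fisher z: atanh(0.77) = 1.020328, atanh(0.40) = 0.423649
z = (z_r − z_0)·√(n−3) = (1.020328 − 0.423649)·√75 = 0.596679 · 8.660254 = 5.167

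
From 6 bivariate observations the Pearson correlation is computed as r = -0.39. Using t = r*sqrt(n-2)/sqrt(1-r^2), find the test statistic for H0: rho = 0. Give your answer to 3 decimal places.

t = r·√(n−2) / √(1−r²) with r = -0.39, n = 6
  = -0.39·√4 / √(1 − 0.1521)
  = -0.39·2.000000 / 0.920815
  = -0.780000 / 0.920815 = -0.847

-0.847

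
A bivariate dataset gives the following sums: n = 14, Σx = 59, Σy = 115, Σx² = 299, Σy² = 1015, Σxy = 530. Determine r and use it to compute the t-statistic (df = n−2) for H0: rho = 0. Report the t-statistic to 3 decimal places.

Numerator: nΣxy − (Σx)(Σy) = 14·530 − (59)(115) = 635
Denominator: √[(nΣx²−(Σx)²)(nΣy²−(Σy)²)]
  nΣx²−(Σx)² = 14·299 − 3481 = 705;  nΣy²−(Σy)² = 14·1015 − 13225 = 985
  √(705·985) = √694425 = 833.3217
r = 635 / 833.3217 = 0.7620
t = r·√(n−2)/√(1−r²) = 0.7620·√12 / √(1−0.580644) = 2.639645 / 0.647577 = 4.076

4.076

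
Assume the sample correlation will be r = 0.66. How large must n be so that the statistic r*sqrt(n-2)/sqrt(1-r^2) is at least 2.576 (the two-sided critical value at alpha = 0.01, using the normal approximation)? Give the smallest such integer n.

11

r√(n−2)/√(1−r²) ≥ 2.576  ⇔  n−2 ≥ (2.576)²·(1−r²)/r²
(1−r²)/r² = (1−0.4356)/0.4356 = 1.2957
n ≥ 2 + 6.635776·1.2957 = 2 + 8.5980 = 10.5980
⌈10.5980⌉ = 11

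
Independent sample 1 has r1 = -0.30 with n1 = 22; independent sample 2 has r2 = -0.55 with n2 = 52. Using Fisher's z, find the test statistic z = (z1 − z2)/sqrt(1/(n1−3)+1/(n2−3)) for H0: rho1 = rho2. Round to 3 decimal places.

z1 = atanh(-0.30) = -0.309520,  z2 = atanh(-0.55) = -0.618381
SE = √(1/(n1−3) + 1/(n2−3)) = √(1/19 + 1/49) = √(0.0526316 + 0.0204082) = √0.0730398 = 0.270259
z = (z1 − z2)/SE = (-0.309520 − (-0.618381)) / 0.270259 = 0.308861 / 0.270259 = 1.143

1.143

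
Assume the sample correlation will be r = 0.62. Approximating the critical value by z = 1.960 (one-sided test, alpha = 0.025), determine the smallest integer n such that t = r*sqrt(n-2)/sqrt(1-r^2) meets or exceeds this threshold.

9

r√(n−2)/√(1−r²) ≥ 1.960  ⇔  n−2 ≥ (1.960)²·(1−r²)/r²
(1−r²)/r² = (1−0.3844)/0.3844 = 1.6015
n ≥ 2 + 3.8416·1.6015 = 2 + 6.1523 = 8.1523
⌈8.1523⌉ = 9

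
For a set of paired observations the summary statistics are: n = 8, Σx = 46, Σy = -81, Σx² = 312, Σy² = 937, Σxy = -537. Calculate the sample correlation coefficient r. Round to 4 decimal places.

-0.9563

Numerator: nΣxy − (Σx)(Σy) = 8·(-537) − (46)(-81) = -570
Denominator: √[(nΣx²−(Σx)²)(nΣy²−(Σy)²)]
  nΣx²−(Σx)² = 8·312 − 2116 = 380;  nΣy²−(Σy)² = 8·937 − 6561 = 935
  √(380·935) = √355300 = 596.0705
r = -570 / 596.0705 = -0.9563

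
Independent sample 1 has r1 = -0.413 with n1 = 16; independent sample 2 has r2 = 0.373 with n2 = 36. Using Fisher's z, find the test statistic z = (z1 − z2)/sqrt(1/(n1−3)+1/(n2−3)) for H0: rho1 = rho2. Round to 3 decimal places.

Fisher z-transforms: z1 = atanh(-0.413) = -0.439223, z2 = atanh(0.373) = 0.391903; difference d = -0.831126
Var(d) = 1/13 + 1/33 = 0.0769231 + 0.0303030 = 0.1072261
z = d/√Var(d) = -0.831126 / √0.1072261 = -0.831126 / 0.327454 = -2.538

-2.538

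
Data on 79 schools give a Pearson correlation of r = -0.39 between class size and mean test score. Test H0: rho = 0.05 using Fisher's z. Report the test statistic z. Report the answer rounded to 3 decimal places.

-4.026

z_r = atanh(-0.39) = -0.411800,  z_0 = atanh(0.05) = 0.050042
SE = 1/√(n−3) = 1/√76 = 0.114708
z = (z_r − z_0)/SE = (-0.411800 − 0.050042) / 0.114708 = -0.461842 / 0.114708 = -4.026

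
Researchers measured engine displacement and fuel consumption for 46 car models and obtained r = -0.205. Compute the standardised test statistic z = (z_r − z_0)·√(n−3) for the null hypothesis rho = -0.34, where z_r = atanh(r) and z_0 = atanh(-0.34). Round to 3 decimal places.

0.958

z_r = atanh(-0.205) = -0.207946,  z_0 = atanh(-0.34) = -0.354093
SE = 1/√(n−3) = 1/√43 = 0.152499
z = (z_r − z_0)/SE = (-0.207946 − (-0.354093)) / 0.152499 = 0.146147 / 0.152499 = 0.958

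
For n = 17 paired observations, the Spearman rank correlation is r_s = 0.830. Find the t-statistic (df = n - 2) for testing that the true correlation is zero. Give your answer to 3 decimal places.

5.763

t = r_s·√(n−2) / √(1−r_s²) with r_s = 0.830, n = 17
  = 0.830·√15 / √(1 − 0.688900)
  = 0.830·3.872983 / 0.557763
  = 3.214576 / 0.557763 = 5.763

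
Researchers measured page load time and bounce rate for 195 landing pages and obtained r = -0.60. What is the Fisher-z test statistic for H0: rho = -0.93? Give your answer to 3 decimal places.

13.375

Fisher z: atanh(-0.60) = -0.693147, atanh(-0.93) = -1.658390
z = (z_r − z_0)·√(n−3) = (-0.693147 − (-1.658390))·√192 = 0.965243 · 13.856406 = 13.375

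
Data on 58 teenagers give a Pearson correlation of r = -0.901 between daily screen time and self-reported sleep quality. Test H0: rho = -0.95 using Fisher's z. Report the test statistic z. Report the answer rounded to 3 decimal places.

Fisher z: atanh(-0.901) = -1.477508, atanh(-0.95) = -1.831781
z = (z_r − z_0)·√(n−3) = (-1.477508 − (-1.831781))·√55 = 0.354273 · 7.416198 = 2.627

2.627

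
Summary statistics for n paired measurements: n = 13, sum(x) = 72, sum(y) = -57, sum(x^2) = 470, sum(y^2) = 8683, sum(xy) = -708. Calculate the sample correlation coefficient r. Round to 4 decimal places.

Numerator: nΣxy − (Σx)(Σy) = 13·(-708) − (72)(-57) = -5100
Denominator: √[(nΣx²−(Σx)²)(nΣy²−(Σy)²)]
  nΣx²−(Σx)² = 13·470 − 5184 = 926;  nΣy²−(Σy)² = 13·8683 − 3249 = 109630
  √(926·109630) = √101517380 = 10075.5834
r = -5100 / 10075.5834 = -0.5062

-0.5062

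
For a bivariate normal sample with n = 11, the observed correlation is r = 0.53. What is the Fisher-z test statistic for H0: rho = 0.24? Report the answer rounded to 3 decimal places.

z_r = atanh(0.53) = 0.590145,  z_0 = atanh(0.24) = 0.244774
SE = 1/√(n−3) = 1/√8 = 0.353553
z = (z_r − z_0)/SE = (0.590145 − 0.244774) / 0.353553 = 0.345371 / 0.353553 = 0.977

0.977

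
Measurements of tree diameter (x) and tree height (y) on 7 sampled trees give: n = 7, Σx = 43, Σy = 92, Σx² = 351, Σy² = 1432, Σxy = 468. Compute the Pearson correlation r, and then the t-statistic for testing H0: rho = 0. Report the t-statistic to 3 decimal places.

S_xy = nΣxy − ΣxΣy = 7·468 − 43·92 = 3276 − 3956 = -680
S_xx = nΣx² − (Σx)² = 7·351 − 43² = 2457 − 1849 = 608
S_yy = nΣy² − (Σy)² = 7·1432 − 92² = 10024 − 8464 = 1560
r = S_xy / √(S_xx·S_yy) = -680 / √(608·1560) = -680 / √948480 = -680 / 973.8994 = -0.6982
t = r·√(n−2)/√(1−r²) = -0.6982·√5 / √(1−0.487483) = -1.561223 / 0.715903 = -2.181

-2.181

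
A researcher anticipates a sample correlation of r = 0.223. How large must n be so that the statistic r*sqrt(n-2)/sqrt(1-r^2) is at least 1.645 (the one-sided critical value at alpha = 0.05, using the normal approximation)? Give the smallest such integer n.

Need r·√(n−2)/√(1−r²) ≥ 1.645
√(n−2) ≥ 1.645·√(1−0.049729) / 0.223 = 1.645·0.974818 / 0.223 = 7.1909
n−2 ≥ 51.7090  ⇒  n ≥ 53.7090
Smallest integer n = 54

54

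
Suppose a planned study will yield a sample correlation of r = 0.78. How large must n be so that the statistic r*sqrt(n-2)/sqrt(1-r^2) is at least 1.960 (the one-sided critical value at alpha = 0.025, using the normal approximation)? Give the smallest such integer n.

5

Need r·√(n−2)/√(1−r²) ≥ 1.960
√(n−2) ≥ 1.960·√(1−0.6084) / 0.78 = 1.960·0.625780 / 0.78 = 1.5725
n−2 ≥ 2.4728  ⇒  n ≥ 4.4728
Smallest integer n = 5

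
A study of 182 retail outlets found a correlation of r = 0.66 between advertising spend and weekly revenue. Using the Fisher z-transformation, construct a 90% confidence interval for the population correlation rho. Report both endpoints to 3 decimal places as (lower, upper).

z_r = atanh(0.66) = 0.792814;  SE = 1/√(n−3) = 1/√179 = 0.074744
z-limits: 0.792814 ± 1.645·0.074744 = 0.792814 ± 0.122954 = [0.669860, 0.915768]
ρ-limits: (tanh 0.669860, tanh 0.915768) = (0.585, 0.724)

(0.585, 0.724)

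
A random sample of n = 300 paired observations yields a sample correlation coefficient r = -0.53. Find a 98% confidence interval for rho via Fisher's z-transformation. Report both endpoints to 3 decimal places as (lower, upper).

(-0.620, -0.426)

z_r = atanh(-0.53) = -0.590145;  SE = 1/√(n−3) = 1/√297 = 0.058026
z-limits: -0.590145 ± 2.326·0.058026 = -0.590145 ± 0.134968 = [-0.725113, -0.455177]
ρ-limits: (tanh -0.725113, tanh -0.455177) = (-0.620, -0.426)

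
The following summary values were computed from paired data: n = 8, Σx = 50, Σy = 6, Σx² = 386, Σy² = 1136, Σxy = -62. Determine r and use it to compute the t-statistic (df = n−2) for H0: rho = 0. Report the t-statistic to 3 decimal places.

-0.900

Numerator: nΣxy − (Σx)(Σy) = 8·(-62) − (50)(6) = -796
Denominator: √[(nΣx²−(Σx)²)(nΣy²−(Σy)²)]
  nΣx²−(Σx)² = 8·386 − 2500 = 588;  nΣy²−(Σy)² = 8·1136 − 36 = 9052
  √(588·9052) = √5322576 = 2307.0709
r = -796 / 2307.0709 = -0.3450
t = r·√(n−2)/√(1−r²) = -0.3450·√6 / √(1−0.119025) = -0.845074 / 0.938603 = -0.900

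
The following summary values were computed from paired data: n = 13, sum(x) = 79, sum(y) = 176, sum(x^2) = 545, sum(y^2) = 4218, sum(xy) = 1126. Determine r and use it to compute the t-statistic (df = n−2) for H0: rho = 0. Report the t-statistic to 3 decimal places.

S_xy = nΣxy − ΣxΣy = 13·1126 − 79·176 = 14638 − 13904 = 734
S_xx = nΣx² − (Σx)² = 13·545 − 79² = 7085 − 6241 = 844
S_yy = nΣy² − (Σy)² = 13·4218 − 176² = 54834 − 30976 = 23858
r = S_xy / √(S_xx·S_yy) = 734 / √(844·23858) = 734 / √20136152 = 734 / 4487.3324 = 0.1636
t = r·√(n−2)/√(1−r²) = 0.1636·√11 / √(1−0.026765) = 0.542600 / 0.986527 = 0.550

0.550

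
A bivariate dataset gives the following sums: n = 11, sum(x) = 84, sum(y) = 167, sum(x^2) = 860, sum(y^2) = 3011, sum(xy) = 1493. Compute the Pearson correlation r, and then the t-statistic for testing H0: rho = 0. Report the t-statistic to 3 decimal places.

Numerator: nΣxy − (Σx)(Σy) = 11·1493 − (84)(167) = 2395
Denominator: √[(nΣx²−(Σx)²)(nΣy²−(Σy)²)]
  nΣx²−(Σx)² = 11·860 − 7056 = 2404;  nΣy²−(Σy)² = 11·3011 − 27889 = 5232
  √(2404·5232) = √12577728 = 3546.5093
r = 2395 / 3546.5093 = 0.6753
t = r·√(n−2)/√(1−r²) = 0.6753·√9 / √(1−0.456030) = 2.025900 / 0.737543 = 2.747

2.747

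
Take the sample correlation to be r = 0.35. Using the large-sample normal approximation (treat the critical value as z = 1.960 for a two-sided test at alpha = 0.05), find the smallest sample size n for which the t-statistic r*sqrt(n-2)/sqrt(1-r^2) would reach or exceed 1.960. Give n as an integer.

30

r√(n−2)/√(1−r²) ≥ 1.960  ⇔  n−2 ≥ (1.960)²·(1−r²)/r²
(1−r²)/r² = (1−0.1225)/0.1225 = 7.1633
n ≥ 2 + 3.8416·7.1633 = 2 + 27.5185 = 29.5185
⌈29.5185⌉ = 30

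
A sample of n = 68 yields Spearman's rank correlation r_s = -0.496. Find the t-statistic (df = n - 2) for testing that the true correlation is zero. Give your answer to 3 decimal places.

t = r_s·√(n−2) / √(1−r_s²) with r_s = -0.496, n = 68
  = -0.496·√66 / √(1 − 0.246016)
  = -0.496·8.124038 / 0.868323
  = -4.029523 / 0.868323 = -4.641

-4.641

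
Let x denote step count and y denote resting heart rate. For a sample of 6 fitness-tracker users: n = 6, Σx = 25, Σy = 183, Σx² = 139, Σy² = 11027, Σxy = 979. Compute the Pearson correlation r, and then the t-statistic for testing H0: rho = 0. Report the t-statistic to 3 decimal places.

1.146

S_xy = nΣxy − ΣxΣy = 6·979 − 25·183 = 5874 − 4575 = 1299
S_xx = nΣx² − (Σx)² = 6·139 − 25² = 834 − 625 = 209
S_yy = nΣy² − (Σy)² = 6·11027 − 183² = 66162 − 33489 = 32673
r = S_xy / √(S_xx·S_yy) = 1299 / √(209·32673) = 1299 / √6828657 = 1299 / 2613.1699 = 0.4971
t = r·√(n−2)/√(1−r²) = 0.4971·√4 / √(1−0.247108) = 0.994200 / 0.867693 = 1.146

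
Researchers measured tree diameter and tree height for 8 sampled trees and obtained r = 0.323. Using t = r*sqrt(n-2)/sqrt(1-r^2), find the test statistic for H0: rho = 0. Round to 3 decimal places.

t = r·√(n−2) / √(1−r²) with r = 0.323, n = 8
  = 0.323·√6 / √(1 − 0.104329)
  = 0.323·2.449490 / 0.946399
  = 0.791185 / 0.946399 = 0.836

0.836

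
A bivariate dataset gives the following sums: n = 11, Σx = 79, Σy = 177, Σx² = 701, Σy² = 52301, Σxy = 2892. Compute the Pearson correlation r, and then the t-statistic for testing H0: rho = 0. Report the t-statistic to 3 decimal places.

2.437

S_xy = nΣxy − ΣxΣy = 11·2892 − 79·177 = 31812 − 13983 = 17829
S_xx = nΣx² − (Σx)² = 11·701 − 79² = 7711 − 6241 = 1470
S_yy = nΣy² − (Σy)² = 11·52301 − 177² = 575311 − 31329 = 543982
r = S_xy / √(S_xx·S_yy) = 17829 / √(1470·543982) = 17829 / √799653540 = 17829 / 28278.1460 = 0.6305
t = r·√(n−2)/√(1−r²) = 0.6305·√9 / √(1−0.397530) = 1.891500 / 0.776189 = 2.437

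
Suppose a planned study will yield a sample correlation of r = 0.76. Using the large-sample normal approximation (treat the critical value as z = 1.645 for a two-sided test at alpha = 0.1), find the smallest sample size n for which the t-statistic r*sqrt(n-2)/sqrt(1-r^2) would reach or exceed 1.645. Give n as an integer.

4

r√(n−2)/√(1−r²) ≥ 1.645  ⇔  n−2 ≥ (1.645)²·(1−r²)/r²
(1−r²)/r² = (1−0.5776)/0.5776 = 0.7313
n ≥ 2 + 2.706025·0.7313 = 2 + 1.9789 = 3.9789
⌈3.9789⌉ = 4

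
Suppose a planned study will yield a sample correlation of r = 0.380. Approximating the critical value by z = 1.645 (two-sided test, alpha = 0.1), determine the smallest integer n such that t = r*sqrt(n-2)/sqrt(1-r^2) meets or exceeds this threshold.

19

Need r·√(n−2)/√(1−r²) ≥ 1.645
√(n−2) ≥ 1.645·√(1−0.144400) / 0.380 = 1.645·0.924986 / 0.380 = 4.0042
n−2 ≥ 16.0336  ⇒  n ≥ 18.0336
Smallest integer n = 19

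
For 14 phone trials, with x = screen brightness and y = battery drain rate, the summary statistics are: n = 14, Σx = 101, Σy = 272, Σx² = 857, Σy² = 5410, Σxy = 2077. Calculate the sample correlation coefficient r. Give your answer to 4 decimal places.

S_xy = nΣxy − ΣxΣy = 14·2077 − 101·272 = 29078 − 27472 = 1606
S_xx = nΣx² − (Σx)² = 14·857 − 101² = 11998 − 10201 = 1797
S_yy = nΣy² − (Σy)² = 14·5410 − 272² = 75740 − 73984 = 1756
r = S_xy / √(S_xx·S_yy) = 1606 / √(1797·1756) = 1606 / √3155532 = 1606 / 1776.3817 = 0.9041

0.9041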